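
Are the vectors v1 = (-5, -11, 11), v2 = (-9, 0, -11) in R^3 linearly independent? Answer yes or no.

Form the matrix with these vectors as rows and row reduce.
R2 ← R2 − (9/5)·R1: [0, 99/5, -154/5]
2 nonzero rows, so the 2 vectors span a space of dimension 2.
Since 2 = 2, the vectors are linearly independent.

yes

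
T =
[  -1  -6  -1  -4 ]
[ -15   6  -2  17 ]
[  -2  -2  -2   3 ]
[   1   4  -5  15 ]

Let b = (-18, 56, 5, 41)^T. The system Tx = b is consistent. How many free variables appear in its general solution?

1

Row reduce the augmented matrix [T | b].
R2 ← R2 − (15)·R1: [0, 96, 13, 77, 326]
R3 ← R3 − (2)·R1: [0, 10, 0, 11, 41]
R4 ← R4 + R1: [0, -2, -6, 11, 23]
R3 ← R3 − (5/48)·R2: [0, 0, -65/48, 143/48, 169/24]
R4 ← R4 + (1/48)·R2: [0, 0, -275/48, 605/48, 715/24]
R4 ← R4 − (55/13)·R3: [0, 0, 0, 0, 0]
The echelon form has 3 nonzero rows, and every pivot lies in the first 4 columns, so rank(T) = rank([T|b]) = 3.
The system is consistent.
Free variables = (unknowns) − (rank) = 4 − 3 = 1.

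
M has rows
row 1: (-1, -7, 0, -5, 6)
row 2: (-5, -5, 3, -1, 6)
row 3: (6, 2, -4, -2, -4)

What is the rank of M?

2

Row reduce to echelon form.
R2 ← R2 − (5)·R1: [0, 30, 3, 24, -24]
R3 ← R3 + (6)·R1: [0, -40, -4, -32, 32]
R3 ← R3 + (4/3)·R2: [0, 0, 0, 0, 0]
Echelon form has 2 nonzero rows, so rank(M) = 2.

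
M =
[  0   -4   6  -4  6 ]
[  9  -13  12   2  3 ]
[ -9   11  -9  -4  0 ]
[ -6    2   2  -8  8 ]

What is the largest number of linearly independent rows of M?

2

Row reduce to echelon form.
Swap R1 ↔ R2
R3 ← R3 + R1: [0, -2, 3, -2, 3]
R4 ← R4 + (2/3)·R1: [0, -20/3, 10, -20/3, 10]
R3 ← R3 − (1/2)·R2: [0, 0, 0, 0, 0]
R4 ← R4 − (5/3)·R2: [0, 0, 0, 0, 0]
Echelon form has 2 nonzero rows, so rank(M) = 2.
The rank gives the maximum number of linearly independent rows: 2.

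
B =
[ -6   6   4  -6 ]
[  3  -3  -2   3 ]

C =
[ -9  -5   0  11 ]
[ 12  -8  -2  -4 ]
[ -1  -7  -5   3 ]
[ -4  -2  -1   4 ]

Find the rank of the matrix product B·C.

1

First compute BC:
[[146, -34, -26, -102],
 [-73,  17,  13,  51]]
Now row reduce the product.
R2 ← R2 + (1/2)·R1: [0, 0, 0, 0]
1 nonzero row, so rank(BC) = 1.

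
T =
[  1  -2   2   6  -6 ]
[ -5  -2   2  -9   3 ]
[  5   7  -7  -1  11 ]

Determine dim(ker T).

Row reduce to echelon form.
R2 ← R2 + (5)·R1: [0, -12, 12, 21, -27]
R3 ← R3 − (5)·R1: [0, 17, -17, -31, 41]
R3 ← R3 + (17/12)·R2: [0, 0, 0, -5/4, 11/4]
3 nonzero rows, so rank(T) = 3.
T has 5 columns; by rank–nullity, nullity = 5 − 3 = 2.

2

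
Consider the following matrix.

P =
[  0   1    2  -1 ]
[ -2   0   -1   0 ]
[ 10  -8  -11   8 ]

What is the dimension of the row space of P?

Row reduce to echelon form.
Swap R1 ↔ R2
R3 ← R3 + (5)·R1: [0, -8, -16, 8]
R3 ← R3 + (8)·R2: [0, 0, 0, 0]
Echelon form has 2 nonzero rows, so rank(P) = 2.
The row space has dimension equal to the rank: 2.

2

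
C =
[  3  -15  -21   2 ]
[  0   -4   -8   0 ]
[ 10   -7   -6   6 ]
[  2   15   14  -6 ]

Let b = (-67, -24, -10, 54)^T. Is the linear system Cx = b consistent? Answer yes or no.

yes

Row reduce the augmented matrix [C | b].
R3 ← R3 − (10/3)·R1: [0, 43, 64, -2/3, 640/3]
R4 ← R4 − (2/3)·R1: [0, 25, 28, -22/3, 296/3]
R3 ← R3 + (43/4)·R2: [0, 0, -22, -2/3, -134/3]
R4 ← R4 + (25/4)·R2: [0, 0, -22, -22/3, -154/3]
R4 ← R4 − R3: [0, 0, 0, -20/3, -20/3]
The echelon form has 4 nonzero rows, and every pivot lies in the first 4 columns, so rank(C) = rank([C|b]) = 4.
The system is consistent.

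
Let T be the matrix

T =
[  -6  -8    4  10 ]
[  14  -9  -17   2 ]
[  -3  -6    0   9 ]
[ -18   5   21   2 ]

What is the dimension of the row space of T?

Row reduce to echelon form.
R2 ← R2 + (7/3)·R1: [0, -83/3, -23/3, 76/3]
R3 ← R3 − (1/2)·R1: [0, -2, -2, 4]
R4 ← R4 − (3)·R1: [0, 29, 9, -28]
R3 ← R3 − (6/83)·R2: [0, 0, -120/83, 180/83]
R4 ← R4 + (87/83)·R2: [0, 0, 80/83, -120/83]
R4 ← R4 + (2/3)·R3: [0, 0, 0, 0]
Echelon form has 3 nonzero rows, so rank(T) = 3.
The row space has dimension equal to the rank: 3.

3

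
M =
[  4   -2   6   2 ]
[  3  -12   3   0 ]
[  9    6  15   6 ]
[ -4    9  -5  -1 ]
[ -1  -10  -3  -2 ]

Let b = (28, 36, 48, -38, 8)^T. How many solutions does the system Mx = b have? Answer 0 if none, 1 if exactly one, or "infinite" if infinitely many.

infinite

Row reduce the augmented matrix [M | b].
R2 ← R2 − (3/4)·R1: [0, -21/2, -3/2, -3/2, 15]
R3 ← R3 − (9/4)·R1: [0, 21/2, 3/2, 3/2, -15]
R4 ← R4 + R1: [0, 7, 1, 1, -10]
R5 ← R5 + (1/4)·R1: [0, -21/2, -3/2, -3/2, 15]
R3 ← R3 + R2: [0, 0, 0, 0, 0]
R4 ← R4 + (2/3)·R2: [0, 0, 0, 0, 0]
R5 ← R5 − R2: [0, 0, 0, 0, 0]
The echelon form has 2 nonzero rows, and every pivot lies in the first 4 columns, so rank(M) = rank([M|b]) = 2.
The system is consistent.
rank = 2 < 4 unknowns, so there are infinitely many solutions.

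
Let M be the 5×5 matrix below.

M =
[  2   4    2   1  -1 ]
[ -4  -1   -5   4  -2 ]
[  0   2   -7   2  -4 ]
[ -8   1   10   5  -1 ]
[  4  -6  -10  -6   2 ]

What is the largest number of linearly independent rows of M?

Row reduce to echelon form.
R2 ← R2 + (2)·R1: [0, 7, -1, 6, -4]
R4 ← R4 + (4)·R1: [0, 17, 18, 9, -5]
R5 ← R5 − (2)·R1: [0, -14, -14, -8, 4]
R3 ← R3 − (2/7)·R2: [0, 0, -47/7, 2/7, -20/7]
R4 ← R4 − (17/7)·R2: [0, 0, 143/7, -39/7, 33/7]
R5 ← R5 + (2)·R2: [0, 0, -16, 4, -4]
R4 ← R4 + (143/47)·R3: [0, 0, 0, -221/47, -187/47]
R5 ← R5 − (112/47)·R3: [0, 0, 0, 156/47, 132/47]
R5 ← R5 + (12/17)·R4: [0, 0, 0, 0, 0]
Echelon form has 4 nonzero rows, so rank(M) = 4.
The rank gives the maximum number of linearly independent rows: 4.

4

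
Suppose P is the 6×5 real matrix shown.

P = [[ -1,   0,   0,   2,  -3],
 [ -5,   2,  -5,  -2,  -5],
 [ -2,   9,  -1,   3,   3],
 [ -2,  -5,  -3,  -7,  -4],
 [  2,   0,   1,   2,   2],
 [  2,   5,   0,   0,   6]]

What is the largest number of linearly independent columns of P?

Row reduce to echelon form.
R2 ← R2 − (5)·R1: [0, 2, -5, -12, 10]
R3 ← R3 − (2)·R1: [0, 9, -1, -1, 9]
R4 ← R4 − (2)·R1: [0, -5, -3, -11, 2]
R5 ← R5 + (2)·R1: [0, 0, 1, 6, -4]
R6 ← R6 + (2)·R1: [0, 5, 0, 4, 0]
R3 ← R3 − (9/2)·R2: [0, 0, 43/2, 53, -36]
R4 ← R4 + (5/2)·R2: [0, 0, -31/2, -41, 27]
R6 ← R6 − (5/2)·R2: [0, 0, 25/2, 34, -25]
R4 ← R4 + (31/43)·R3: [0, 0, 0, -120/43, 45/43]
R5 ← R5 − (2/43)·R3: [0, 0, 0, 152/43, -100/43]
R6 ← R6 − (25/43)·R3: [0, 0, 0, 137/43, -175/43]
R5 ← R5 + (19/15)·R4: [0, 0, 0, 0, -1]
R6 ← R6 + (137/120)·R4: [0, 0, 0, 0, -23/8]
R6 ← R6 − (23/8)·R5: [0, 0, 0, 0, 0]
Echelon form has 5 nonzero rows, so rank(P) = 5.
The rank gives the maximum number of linearly independent columns: 5.

5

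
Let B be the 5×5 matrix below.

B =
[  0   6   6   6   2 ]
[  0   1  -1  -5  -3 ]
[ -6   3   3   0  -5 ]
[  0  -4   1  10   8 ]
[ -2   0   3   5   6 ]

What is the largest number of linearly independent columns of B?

Row reduce to echelon form.
Swap R1 ↔ R3
R5 ← R5 − (1/3)·R1: [0, -1, 2, 5, 23/3]
R3 ← R3 − (6)·R2: [0, 0, 12, 36, 20]
R4 ← R4 + (4)·R2: [0, 0, -3, -10, -4]
R5 ← R5 + R2: [0, 0, 1, 0, 14/3]
R4 ← R4 + (1/4)·R3: [0, 0, 0, -1, 1]
R5 ← R5 − (1/12)·R3: [0, 0, 0, -3, 3]
R5 ← R5 − (3)·R4: [0, 0, 0, 0, 0]
Echelon form has 4 nonzero rows, so rank(B) = 4.
The rank gives the maximum number of linearly independent columns: 4.

4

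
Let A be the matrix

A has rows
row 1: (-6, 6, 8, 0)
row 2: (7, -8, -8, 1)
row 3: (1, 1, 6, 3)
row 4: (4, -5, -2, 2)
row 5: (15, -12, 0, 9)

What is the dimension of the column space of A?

3

Row reduce to echelon form.
R2 ← R2 + (7/6)·R1: [0, -1, 4/3, 1]
R3 ← R3 + (1/6)·R1: [0, 2, 22/3, 3]
R4 ← R4 + (2/3)·R1: [0, -1, 10/3, 2]
R5 ← R5 + (5/2)·R1: [0, 3, 20, 9]
R3 ← R3 + (2)·R2: [0, 0, 10, 5]
R4 ← R4 − R2: [0, 0, 2, 1]
R5 ← R5 + (3)·R2: [0, 0, 24, 12]
R4 ← R4 − (1/5)·R3: [0, 0, 0, 0]
R5 ← R5 − (12/5)·R3: [0, 0, 0, 0]
Echelon form has 3 nonzero rows, so rank(A) = 3.
The column space has dimension equal to the rank: 3.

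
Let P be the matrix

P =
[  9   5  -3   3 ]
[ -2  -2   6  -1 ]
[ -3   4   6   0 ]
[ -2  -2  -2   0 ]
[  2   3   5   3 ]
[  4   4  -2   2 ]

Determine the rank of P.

4

Row reduce to echelon form.
R2 ← R2 + (2/9)·R1: [0, -8/9, 16/3, -1/3]
R3 ← R3 + (1/3)·R1: [0, 17/3, 5, 1]
R4 ← R4 + (2/9)·R1: [0, -8/9, -8/3, 2/3]
R5 ← R5 − (2/9)·R1: [0, 17/9, 17/3, 7/3]
R6 ← R6 − (4/9)·R1: [0, 16/9, -2/3, 2/3]
R3 ← R3 + (51/8)·R2: [0, 0, 39, -9/8]
R4 ← R4 − R2: [0, 0, -8, 1]
R5 ← R5 + (17/8)·R2: [0, 0, 17, 13/8]
R6 ← R6 + (2)·R2: [0, 0, 10, 0]
R4 ← R4 + (8/39)·R3: [0, 0, 0, 10/13]
R5 ← R5 − (17/39)·R3: [0, 0, 0, 55/26]
R6 ← R6 − (10/39)·R3: [0, 0, 0, 15/52]
R5 ← R5 − (11/4)·R4: [0, 0, 0, 0]
R6 ← R6 − (3/8)·R4: [0, 0, 0, 0]
Echelon form has 4 nonzero rows, so rank(P) = 4.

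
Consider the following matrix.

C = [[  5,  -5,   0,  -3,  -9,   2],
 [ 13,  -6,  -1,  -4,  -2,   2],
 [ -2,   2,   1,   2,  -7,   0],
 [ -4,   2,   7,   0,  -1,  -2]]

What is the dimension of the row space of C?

Row reduce to echelon form.
R2 ← R2 − (13/5)·R1: [0, 7, -1, 19/5, 107/5, -16/5]
R3 ← R3 + (2/5)·R1: [0, 0, 1, 4/5, -53/5, 4/5]
R4 ← R4 + (4/5)·R1: [0, -2, 7, -12/5, -41/5, -2/5]
R4 ← R4 + (2/7)·R2: [0, 0, 47/7, -46/35, -73/35, -46/35]
R4 ← R4 − (47/7)·R3: [0, 0, 0, -234/35, 2418/35, -234/35]
Echelon form has 4 nonzero rows, so rank(C) = 4.
The row space has dimension equal to the rank: 4.

4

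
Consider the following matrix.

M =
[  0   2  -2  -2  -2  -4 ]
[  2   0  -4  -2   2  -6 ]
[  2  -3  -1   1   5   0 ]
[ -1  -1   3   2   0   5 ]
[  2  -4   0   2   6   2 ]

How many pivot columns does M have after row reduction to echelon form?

2

Row reduce to echelon form.
Swap R1 ↔ R2
R3 ← R3 − R1: [0, -3, 3, 3, 3, 6]
R4 ← R4 + (1/2)·R1: [0, -1, 1, 1, 1, 2]
R5 ← R5 − R1: [0, -4, 4, 4, 4, 8]
R3 ← R3 + (3/2)·R2: [0, 0, 0, 0, 0, 0]
R4 ← R4 + (1/2)·R2: [0, 0, 0, 0, 0, 0]
R5 ← R5 + (2)·R2: [0, 0, 0, 0, 0, 0]
Echelon form has 2 nonzero rows, so rank(M) = 2.
Each nonzero row contributes one pivot column: 2 pivot columns.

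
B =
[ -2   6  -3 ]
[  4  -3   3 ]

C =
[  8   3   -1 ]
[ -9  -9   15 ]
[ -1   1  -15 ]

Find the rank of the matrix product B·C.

2

First compute BC:
[[-67, -63, 137],
 [ 56,  42, -94]]
Now row reduce the product.
R2 ← R2 + (56/67)·R1: [0, -714/67, 1374/67]
2 nonzero rows, so rank(BC) = 2.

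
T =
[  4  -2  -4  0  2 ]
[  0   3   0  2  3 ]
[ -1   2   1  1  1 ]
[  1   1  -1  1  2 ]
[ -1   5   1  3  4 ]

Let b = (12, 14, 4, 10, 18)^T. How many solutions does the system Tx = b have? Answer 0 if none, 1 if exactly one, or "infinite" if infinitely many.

infinite

Row reduce the augmented matrix [T | b].
R3 ← R3 + (1/4)·R1: [0, 3/2, 0, 1, 3/2, 7]
R4 ← R4 − (1/4)·R1: [0, 3/2, 0, 1, 3/2, 7]
R5 ← R5 + (1/4)·R1: [0, 9/2, 0, 3, 9/2, 21]
R3 ← R3 − (1/2)·R2: [0, 0, 0, 0, 0, 0]
R4 ← R4 − (1/2)·R2: [0, 0, 0, 0, 0, 0]
R5 ← R5 − (3/2)·R2: [0, 0, 0, 0, 0, 0]
The echelon form has 2 nonzero rows, and every pivot lies in the first 5 columns, so rank(T) = rank([T|b]) = 2.
The system is consistent.
rank = 2 < 5 unknowns, so there are infinitely many solutions.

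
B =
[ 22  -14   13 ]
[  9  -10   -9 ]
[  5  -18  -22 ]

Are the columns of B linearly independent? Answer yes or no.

yes

Row reduce B to echelon form.
R2 ← R2 − (9/22)·R1: [0, -47/11, -315/22]
R3 ← R3 − (5/22)·R1: [0, -163/11, -549/22]
R3 ← R3 − (163/47)·R2: [0, 0, 1161/47]
3 pivots among 3 columns.
Every column is a pivot column, so the columns are linearly independent.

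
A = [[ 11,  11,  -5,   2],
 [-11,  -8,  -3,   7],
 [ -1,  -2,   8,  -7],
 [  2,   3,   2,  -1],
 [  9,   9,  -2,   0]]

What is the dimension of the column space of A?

Row reduce to echelon form.
R2 ← R2 + R1: [0, 3, -8, 9]
R3 ← R3 + (1/11)·R1: [0, -1, 83/11, -75/11]
R4 ← R4 − (2/11)·R1: [0, 1, 32/11, -15/11]
R5 ← R5 − (9/11)·R1: [0, 0, 23/11, -18/11]
R3 ← R3 + (1/3)·R2: [0, 0, 161/33, -42/11]
R4 ← R4 − (1/3)·R2: [0, 0, 184/33, -48/11]
R4 ← R4 − (8/7)·R3: [0, 0, 0, 0]
R5 ← R5 − (3/7)·R3: [0, 0, 0, 0]
Echelon form has 3 nonzero rows, so rank(A) = 3.
The column space has dimension equal to the rank: 3.

3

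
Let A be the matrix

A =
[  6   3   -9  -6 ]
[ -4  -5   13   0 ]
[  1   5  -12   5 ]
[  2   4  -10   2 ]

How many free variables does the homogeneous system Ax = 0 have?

Row reduce to echelon form.
R2 ← R2 + (2/3)·R1: [0, -3, 7, -4]
R3 ← R3 − (1/6)·R1: [0, 9/2, -21/2, 6]
R4 ← R4 − (1/3)·R1: [0, 3, -7, 4]
R3 ← R3 + (3/2)·R2: [0, 0, 0, 0]
R4 ← R4 + R2: [0, 0, 0, 0]
2 nonzero rows, so rank(A) = 2.
A has 4 columns; by rank–nullity, nullity = 4 − 2 = 2.

2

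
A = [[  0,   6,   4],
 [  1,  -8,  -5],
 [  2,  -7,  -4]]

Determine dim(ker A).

Row reduce to echelon form.
Swap R1 ↔ R2
R3 ← R3 − (2)·R1: [0, 9, 6]
R3 ← R3 − (3/2)·R2: [0, 0, 0]
2 nonzero rows, so rank(A) = 2.
A has 3 columns; by rank–nullity, nullity = 3 − 2 = 1.

1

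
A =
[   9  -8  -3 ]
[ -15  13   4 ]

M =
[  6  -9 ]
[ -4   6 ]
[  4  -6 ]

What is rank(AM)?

First compute AM:
[[ 74, -111],
 [-126, 189]]
Now row reduce the product.
R2 ← R2 + (63/37)·R1: [0, 0]
1 nonzero row, so rank(AM) = 1.

1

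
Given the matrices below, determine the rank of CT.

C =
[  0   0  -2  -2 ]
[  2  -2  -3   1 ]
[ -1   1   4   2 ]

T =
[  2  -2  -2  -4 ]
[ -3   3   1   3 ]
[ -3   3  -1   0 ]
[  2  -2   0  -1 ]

First compute CT:
[[  2,  -2,   2,   2],
 [ 21, -21,  -3, -15],
 [-13,  13,  -1,   5]]
Now row reduce the product.
R2 ← R2 − (21/2)·R1: [0, 0, -24, -36]
R3 ← R3 + (13/2)·R1: [0, 0, 12, 18]
R3 ← R3 + (1/2)·R2: [0, 0, 0, 0]
2 nonzero rows, so rank(CT) = 2.

2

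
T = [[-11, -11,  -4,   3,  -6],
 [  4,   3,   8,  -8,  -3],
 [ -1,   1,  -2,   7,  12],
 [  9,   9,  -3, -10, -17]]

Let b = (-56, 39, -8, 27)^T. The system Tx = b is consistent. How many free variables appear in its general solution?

1

Row reduce the augmented matrix [T | b].
R2 ← R2 + (4/11)·R1: [0, -1, 72/11, -76/11, -57/11, 205/11]
R3 ← R3 − (1/11)·R1: [0, 2, -18/11, 74/11, 138/11, -32/11]
R4 ← R4 + (9/11)·R1: [0, 0, -69/11, -83/11, -241/11, -207/11]
R3 ← R3 + (2)·R2: [0, 0, 126/11, -78/11, 24/11, 378/11]
R4 ← R4 + (23/42)·R3: [0, 0, 0, -80/7, -145/7, 0]
The echelon form has 4 nonzero rows, and every pivot lies in the first 5 columns, so rank(T) = rank([T|b]) = 4.
The system is consistent.
Free variables = (unknowns) − (rank) = 5 − 4 = 1.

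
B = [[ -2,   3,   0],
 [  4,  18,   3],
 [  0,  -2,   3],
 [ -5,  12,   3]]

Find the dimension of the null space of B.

Row reduce to echelon form.
R2 ← R2 + (2)·R1: [0, 24, 3]
R4 ← R4 − (5/2)·R1: [0, 9/2, 3]
R3 ← R3 + (1/12)·R2: [0, 0, 13/4]
R4 ← R4 − (3/16)·R2: [0, 0, 39/16]
R4 ← R4 − (3/4)·R3: [0, 0, 0]
3 nonzero rows, so rank(B) = 3.
B has 3 columns; by rank–nullity, nullity = 3 − 3 = 0.

0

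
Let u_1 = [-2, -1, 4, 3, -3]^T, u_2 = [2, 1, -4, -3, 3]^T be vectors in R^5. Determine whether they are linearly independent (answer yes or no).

no

Form the matrix with these vectors as rows and row reduce.
R2 ← R2 + R1: [0, 0, 0, 0, 0]
1 nonzero row, so the 2 vectors span a space of dimension 1.
Since 1 < 2, the vectors are linearly dependent.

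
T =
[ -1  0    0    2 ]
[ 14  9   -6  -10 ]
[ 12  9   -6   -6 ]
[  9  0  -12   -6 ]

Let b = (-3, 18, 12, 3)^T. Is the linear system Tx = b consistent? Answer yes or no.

yes

Row reduce the augmented matrix [T | b].
R2 ← R2 + (14)·R1: [0, 9, -6, 18, -24]
R3 ← R3 + (12)·R1: [0, 9, -6, 18, -24]
R4 ← R4 + (9)·R1: [0, 0, -12, 12, -24]
R3 ← R3 − R2: [0, 0, 0, 0, 0]
Swap R3 ↔ R4
The echelon form has 3 nonzero rows, and every pivot lies in the first 4 columns, so rank(T) = rank([T|b]) = 3.
The system is consistent.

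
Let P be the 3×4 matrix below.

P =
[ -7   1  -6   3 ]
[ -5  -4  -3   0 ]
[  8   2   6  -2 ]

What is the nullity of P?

Row reduce to echelon form.
R2 ← R2 − (5/7)·R1: [0, -33/7, 9/7, -15/7]
R3 ← R3 + (8/7)·R1: [0, 22/7, -6/7, 10/7]
R3 ← R3 + (2/3)·R2: [0, 0, 0, 0]
2 nonzero rows, so rank(P) = 2.
P has 4 columns; by rank–nullity, nullity = 4 − 2 = 2.

2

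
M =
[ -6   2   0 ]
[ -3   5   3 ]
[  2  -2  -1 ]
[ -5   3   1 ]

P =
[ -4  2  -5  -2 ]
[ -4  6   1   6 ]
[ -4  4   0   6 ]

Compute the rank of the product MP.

First compute MP:
[[ 16,   0,  32,  24],
 [-20,  36,  20,  54],
 [  4, -12, -12, -22],
 [  4,  12,  28,  34]]
Now row reduce the product.
R2 ← R2 + (5/4)·R1: [0, 36, 60, 84]
R3 ← R3 − (1/4)·R1: [0, -12, -20, -28]
R4 ← R4 − (1/4)·R1: [0, 12, 20, 28]
R3 ← R3 + (1/3)·R2: [0, 0, 0, 0]
R4 ← R4 − (1/3)·R2: [0, 0, 0, 0]
2 nonzero rows, so rank(MP) = 2.

2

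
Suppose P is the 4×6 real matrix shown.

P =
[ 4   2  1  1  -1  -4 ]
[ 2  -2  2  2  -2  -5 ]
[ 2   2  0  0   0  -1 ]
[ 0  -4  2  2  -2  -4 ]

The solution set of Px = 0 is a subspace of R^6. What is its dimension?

4

Row reduce to echelon form.
R2 ← R2 − (1/2)·R1: [0, -3, 3/2, 3/2, -3/2, -3]
R3 ← R3 − (1/2)·R1: [0, 1, -1/2, -1/2, 1/2, 1]
R3 ← R3 + (1/3)·R2: [0, 0, 0, 0, 0, 0]
R4 ← R4 − (4/3)·R2: [0, 0, 0, 0, 0, 0]
2 nonzero rows, so rank(P) = 2.
P has 6 columns; by rank–nullity, nullity = 6 − 2 = 4.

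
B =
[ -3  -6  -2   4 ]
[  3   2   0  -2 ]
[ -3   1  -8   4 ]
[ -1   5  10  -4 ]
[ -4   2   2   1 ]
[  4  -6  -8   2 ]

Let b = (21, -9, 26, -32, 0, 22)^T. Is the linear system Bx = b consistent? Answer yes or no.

Row reduce the augmented matrix [B | b].
R2 ← R2 + R1: [0, -4, -2, 2, 12]
R3 ← R3 − R1: [0, 7, -6, 0, 5]
R4 ← R4 − (1/3)·R1: [0, 7, 32/3, -16/3, -39]
R5 ← R5 − (4/3)·R1: [0, 10, 14/3, -13/3, -28]
R6 ← R6 + (4/3)·R1: [0, -14, -32/3, 22/3, 50]
R3 ← R3 + (7/4)·R2: [0, 0, -19/2, 7/2, 26]
R4 ← R4 + (7/4)·R2: [0, 0, 43/6, -11/6, -18]
R5 ← R5 + (5/2)·R2: [0, 0, -1/3, 2/3, 2]
R6 ← R6 − (7/2)·R2: [0, 0, -11/3, 1/3, 8]
R4 ← R4 + (43/57)·R3: [0, 0, 0, 46/57, 92/57]
R5 ← R5 − (2/57)·R3: [0, 0, 0, 31/57, 62/57]
R6 ← R6 − (22/57)·R3: [0, 0, 0, -58/57, -116/57]
R5 ← R5 − (31/46)·R4: [0, 0, 0, 0, 0]
R6 ← R6 + (29/23)·R4: [0, 0, 0, 0, 0]
The echelon form has 4 nonzero rows, and every pivot lies in the first 4 columns, so rank(B) = rank([B|b]) = 4.
The system is consistent.

yes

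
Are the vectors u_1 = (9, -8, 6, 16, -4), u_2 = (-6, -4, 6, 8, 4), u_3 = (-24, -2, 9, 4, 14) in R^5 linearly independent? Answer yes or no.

no

Form the matrix with these vectors as rows and row reduce.
R2 ← R2 + (2/3)·R1: [0, -28/3, 10, 56/3, 4/3]
R3 ← R3 + (8/3)·R1: [0, -70/3, 25, 140/3, 10/3]
R3 ← R3 − (5/2)·R2: [0, 0, 0, 0, 0]
2 nonzero rows, so the 3 vectors span a space of dimension 2.
Since 2 < 3, the vectors are linearly dependent.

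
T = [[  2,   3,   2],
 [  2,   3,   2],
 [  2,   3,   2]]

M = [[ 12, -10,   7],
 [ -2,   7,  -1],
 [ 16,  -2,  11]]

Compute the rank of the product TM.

First compute TM:
[[ 50,  -3,  33],
 [ 50,  -3,  33],
 [ 50,  -3,  33]]
Now row reduce the product.
R2 ← R2 − R1: [0, 0, 0]
R3 ← R3 − R1: [0, 0, 0]
1 nonzero row, so rank(TM) = 1.

1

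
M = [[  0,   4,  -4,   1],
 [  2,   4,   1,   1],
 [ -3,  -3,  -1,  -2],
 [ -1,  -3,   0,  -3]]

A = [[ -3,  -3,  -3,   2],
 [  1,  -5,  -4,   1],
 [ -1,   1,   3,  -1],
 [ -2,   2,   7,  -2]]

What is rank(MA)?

First compute MA:
[[  6, -22, -21,   6],
 [ -5, -23, -12,   5],
 [ 11,  19,   4,  -4],
 [  6,  12,  -6,   1]]
Now row reduce the product.
R2 ← R2 + (5/6)·R1: [0, -124/3, -59/2, 10]
R3 ← R3 − (11/6)·R1: [0, 178/3, 85/2, -15]
R4 ← R4 − R1: [0, 34, 15, -5]
R3 ← R3 + (89/62)·R2: [0, 0, 19/124, -20/31]
R4 ← R4 + (51/62)·R2: [0, 0, -1149/124, 100/31]
R4 ← R4 + (1149/19)·R3: [0, 0, 0, -680/19]
4 nonzero rows, so rank(MA) = 4.

4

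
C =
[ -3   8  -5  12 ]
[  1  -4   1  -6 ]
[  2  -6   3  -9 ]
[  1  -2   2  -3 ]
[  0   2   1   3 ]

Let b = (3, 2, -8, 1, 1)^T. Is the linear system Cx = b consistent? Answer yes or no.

Row reduce the augmented matrix [C | b].
R2 ← R2 + (1/3)·R1: [0, -4/3, -2/3, -2, 3]
R3 ← R3 + (2/3)·R1: [0, -2/3, -1/3, -1, -6]
R4 ← R4 + (1/3)·R1: [0, 2/3, 1/3, 1, 2]
R3 ← R3 − (1/2)·R2: [0, 0, 0, 0, -15/2]
R4 ← R4 + (1/2)·R2: [0, 0, 0, 0, 7/2]
R5 ← R5 + (3/2)·R2: [0, 0, 0, 0, 11/2]
R4 ← R4 + (7/15)·R3: [0, 0, 0, 0, 0]
R5 ← R5 + (11/15)·R3: [0, 0, 0, 0, 0]
The echelon form has 3 nonzero rows; the last pivot sits in the augmented column, so rank(C) = 2 but rank([C|b]) = 3.
Since the ranks differ, the system is inconsistent.

no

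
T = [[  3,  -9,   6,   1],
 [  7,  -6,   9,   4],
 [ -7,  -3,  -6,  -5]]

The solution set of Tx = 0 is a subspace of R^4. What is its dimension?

Row reduce to echelon form.
R2 ← R2 − (7/3)·R1: [0, 15, -5, 5/3]
R3 ← R3 + (7/3)·R1: [0, -24, 8, -8/3]
R3 ← R3 + (8/5)·R2: [0, 0, 0, 0]
2 nonzero rows, so rank(T) = 2.
T has 4 columns; by rank–nullity, nullity = 4 − 2 = 2.

2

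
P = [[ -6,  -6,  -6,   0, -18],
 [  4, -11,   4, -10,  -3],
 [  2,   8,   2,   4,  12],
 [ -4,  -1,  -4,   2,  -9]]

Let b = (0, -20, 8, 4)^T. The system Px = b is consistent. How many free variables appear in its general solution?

3

Row reduce the augmented matrix [P | b].
R2 ← R2 + (2/3)·R1: [0, -15, 0, -10, -15, -20]
R3 ← R3 + (1/3)·R1: [0, 6, 0, 4, 6, 8]
R4 ← R4 − (2/3)·R1: [0, 3, 0, 2, 3, 4]
R3 ← R3 + (2/5)·R2: [0, 0, 0, 0, 0, 0]
R4 ← R4 + (1/5)·R2: [0, 0, 0, 0, 0, 0]
The echelon form has 2 nonzero rows, and every pivot lies in the first 5 columns, so rank(P) = rank([P|b]) = 2.
The system is consistent.
Free variables = (unknowns) − (rank) = 5 − 2 = 3.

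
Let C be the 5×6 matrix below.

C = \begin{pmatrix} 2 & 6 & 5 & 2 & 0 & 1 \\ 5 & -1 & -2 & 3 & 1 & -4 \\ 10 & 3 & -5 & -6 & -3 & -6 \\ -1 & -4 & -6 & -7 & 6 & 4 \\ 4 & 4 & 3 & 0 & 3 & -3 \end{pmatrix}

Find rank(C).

Row reduce to echelon form.
R2 ← R2 − (5/2)·R1: [0, -16, -29/2, -2, 1, -13/2]
R3 ← R3 − (5)·R1: [0, -27, -30, -16, -3, -11]
R4 ← R4 + (1/2)·R1: [0, -1, -7/2, -6, 6, 9/2]
R5 ← R5 − (2)·R1: [0, -8, -7, -4, 3, -5]
R3 ← R3 − (27/16)·R2: [0, 0, -177/32, -101/8, -75/16, -1/32]
R4 ← R4 − (1/16)·R2: [0, 0, -83/32, -47/8, 95/16, 157/32]
R5 ← R5 − (1/2)·R2: [0, 0, 1/4, -3, 5/2, -7/4]
R4 ← R4 − (83/177)·R3: [0, 0, 0, 8/177, 480/59, 871/177]
R5 ← R5 + (8/177)·R3: [0, 0, 0, -632/177, 135/59, -310/177]
R5 ← R5 + (79)·R4: [0, 0, 0, 0, 645, 387]
Echelon form has 5 nonzero rows, so rank(C) = 5.

5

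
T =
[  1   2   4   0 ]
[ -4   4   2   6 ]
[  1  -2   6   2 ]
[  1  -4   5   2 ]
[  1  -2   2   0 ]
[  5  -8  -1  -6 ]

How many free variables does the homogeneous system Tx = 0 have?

Row reduce to echelon form.
R2 ← R2 + (4)·R1: [0, 12, 18, 6]
R3 ← R3 − R1: [0, -4, 2, 2]
R4 ← R4 − R1: [0, -6, 1, 2]
R5 ← R5 − R1: [0, -4, -2, 0]
R6 ← R6 − (5)·R1: [0, -18, -21, -6]
R3 ← R3 + (1/3)·R2: [0, 0, 8, 4]
R4 ← R4 + (1/2)·R2: [0, 0, 10, 5]
R5 ← R5 + (1/3)·R2: [0, 0, 4, 2]
R6 ← R6 + (3/2)·R2: [0, 0, 6, 3]
R4 ← R4 − (5/4)·R3: [0, 0, 0, 0]
R5 ← R5 − (1/2)·R3: [0, 0, 0, 0]
R6 ← R6 − (3/4)·R3: [0, 0, 0, 0]
3 nonzero rows, so rank(T) = 3.
T has 4 columns; by rank–nullity, nullity = 4 − 3 = 1.

1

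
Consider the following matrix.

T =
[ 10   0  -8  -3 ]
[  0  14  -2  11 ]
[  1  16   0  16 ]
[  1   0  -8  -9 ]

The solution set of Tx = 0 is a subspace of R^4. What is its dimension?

1

Row reduce to echelon form.
R3 ← R3 − (1/10)·R1: [0, 16, 4/5, 163/10]
R4 ← R4 − (1/10)·R1: [0, 0, -36/5, -87/10]
R3 ← R3 − (8/7)·R2: [0, 0, 108/35, 261/70]
R4 ← R4 + (7/3)·R3: [0, 0, 0, 0]
3 nonzero rows, so rank(T) = 3.
T has 4 columns; by rank–nullity, nullity = 4 − 3 = 1.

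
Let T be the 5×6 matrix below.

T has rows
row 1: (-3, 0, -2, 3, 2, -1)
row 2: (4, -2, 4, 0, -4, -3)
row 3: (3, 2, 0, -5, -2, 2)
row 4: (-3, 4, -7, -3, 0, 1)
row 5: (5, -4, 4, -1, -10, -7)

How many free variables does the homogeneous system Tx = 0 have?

Row reduce to echelon form.
R2 ← R2 + (4/3)·R1: [0, -2, 4/3, 4, -4/3, -13/3]
R3 ← R3 + R1: [0, 2, -2, -2, 0, 1]
R4 ← R4 − R1: [0, 4, -5, -6, -2, 2]
R5 ← R5 + (5/3)·R1: [0, -4, 2/3, 4, -20/3, -26/3]
R3 ← R3 + R2: [0, 0, -2/3, 2, -4/3, -10/3]
R4 ← R4 + (2)·R2: [0, 0, -7/3, 2, -14/3, -20/3]
R5 ← R5 − (2)·R2: [0, 0, -2, -4, -4, 0]
R4 ← R4 − (7/2)·R3: [0, 0, 0, -5, 0, 5]
R5 ← R5 − (3)·R3: [0, 0, 0, -10, 0, 10]
R5 ← R5 − (2)·R4: [0, 0, 0, 0, 0, 0]
4 nonzero rows, so rank(T) = 4.
T has 6 columns; by rank–nullity, nullity = 6 − 4 = 2.

2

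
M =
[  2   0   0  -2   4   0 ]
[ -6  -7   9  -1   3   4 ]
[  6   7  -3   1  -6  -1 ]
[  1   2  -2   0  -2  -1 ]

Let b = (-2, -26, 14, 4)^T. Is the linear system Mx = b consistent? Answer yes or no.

Row reduce the augmented matrix [M | b].
R2 ← R2 + (3)·R1: [0, -7, 9, -7, 15, 4, -32]
R3 ← R3 − (3)·R1: [0, 7, -3, 7, -18, -1, 20]
R4 ← R4 − (1/2)·R1: [0, 2, -2, 1, -4, -1, 5]
R3 ← R3 + R2: [0, 0, 6, 0, -3, 3, -12]
R4 ← R4 + (2/7)·R2: [0, 0, 4/7, -1, 2/7, 1/7, -29/7]
R4 ← R4 − (2/21)·R3: [0, 0, 0, -1, 4/7, -1/7, -3]
The echelon form has 4 nonzero rows, and every pivot lies in the first 6 columns, so rank(M) = rank([M|b]) = 4.
The system is consistent.

yes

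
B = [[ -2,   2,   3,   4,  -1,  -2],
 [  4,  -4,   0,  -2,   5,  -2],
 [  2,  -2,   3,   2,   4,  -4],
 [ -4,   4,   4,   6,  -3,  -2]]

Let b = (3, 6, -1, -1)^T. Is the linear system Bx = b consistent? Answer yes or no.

Row reduce the augmented matrix [B | b].
R2 ← R2 + (2)·R1: [0, 0, 6, 6, 3, -6, 12]
R3 ← R3 + R1: [0, 0, 6, 6, 3, -6, 2]
R4 ← R4 − (2)·R1: [0, 0, -2, -2, -1, 2, -7]
R3 ← R3 − R2: [0, 0, 0, 0, 0, 0, -10]
R4 ← R4 + (1/3)·R2: [0, 0, 0, 0, 0, 0, -3]
R4 ← R4 − (3/10)·R3: [0, 0, 0, 0, 0, 0, 0]
The echelon form has 3 nonzero rows; the last pivot sits in the augmented column, so rank(B) = 2 but rank([B|b]) = 3.
Since the ranks differ, the system is inconsistent.

no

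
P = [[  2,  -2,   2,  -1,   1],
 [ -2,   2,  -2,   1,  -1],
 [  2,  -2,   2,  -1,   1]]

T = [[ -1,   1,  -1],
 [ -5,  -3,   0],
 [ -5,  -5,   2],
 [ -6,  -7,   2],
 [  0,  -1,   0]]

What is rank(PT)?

First compute PT:
[[  4,   4,   0],
 [ -4,  -4,   0],
 [  4,   4,   0]]
Now row reduce the product.
R2 ← R2 + R1: [0, 0, 0]
R3 ← R3 − R1: [0, 0, 0]
1 nonzero row, so rank(PT) = 1.

1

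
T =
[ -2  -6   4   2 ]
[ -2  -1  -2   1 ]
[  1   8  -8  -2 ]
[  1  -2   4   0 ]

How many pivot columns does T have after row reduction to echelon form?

2

Row reduce to echelon form.
R2 ← R2 − R1: [0, 5, -6, -1]
R3 ← R3 + (1/2)·R1: [0, 5, -6, -1]
R4 ← R4 + (1/2)·R1: [0, -5, 6, 1]
R3 ← R3 − R2: [0, 0, 0, 0]
R4 ← R4 + R2: [0, 0, 0, 0]
Echelon form has 2 nonzero rows, so rank(T) = 2.
Each nonzero row contributes one pivot column: 2 pivot columns.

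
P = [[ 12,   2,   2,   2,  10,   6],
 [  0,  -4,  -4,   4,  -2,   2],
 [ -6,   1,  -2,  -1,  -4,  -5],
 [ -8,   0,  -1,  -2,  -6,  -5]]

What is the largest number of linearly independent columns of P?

Row reduce to echelon form.
R3 ← R3 + (1/2)·R1: [0, 2, -1, 0, 1, -2]
R4 ← R4 + (2/3)·R1: [0, 4/3, 1/3, -2/3, 2/3, -1]
R3 ← R3 + (1/2)·R2: [0, 0, -3, 2, 0, -1]
R4 ← R4 + (1/3)·R2: [0, 0, -1, 2/3, 0, -1/3]
R4 ← R4 − (1/3)·R3: [0, 0, 0, 0, 0, 0]
Echelon form has 3 nonzero rows, so rank(P) = 3.
The rank gives the maximum number of linearly independent columns: 3.

3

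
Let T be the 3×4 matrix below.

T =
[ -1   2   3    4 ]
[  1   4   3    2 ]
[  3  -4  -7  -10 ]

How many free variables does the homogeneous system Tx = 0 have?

2

Row reduce to echelon form.
R2 ← R2 + R1: [0, 6, 6, 6]
R3 ← R3 + (3)·R1: [0, 2, 2, 2]
R3 ← R3 − (1/3)·R2: [0, 0, 0, 0]
2 nonzero rows, so rank(T) = 2.
T has 4 columns; by rank–nullity, nullity = 4 − 2 = 2.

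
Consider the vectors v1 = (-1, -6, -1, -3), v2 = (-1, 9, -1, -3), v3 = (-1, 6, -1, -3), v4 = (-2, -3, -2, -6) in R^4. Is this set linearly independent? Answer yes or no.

Form the matrix with these vectors as rows and row reduce.
R2 ← R2 − R1: [0, 15, 0, 0]
R3 ← R3 − R1: [0, 12, 0, 0]
R4 ← R4 − (2)·R1: [0, 9, 0, 0]
R3 ← R3 − (4/5)·R2: [0, 0, 0, 0]
R4 ← R4 − (3/5)·R2: [0, 0, 0, 0]
2 nonzero rows, so the 4 vectors span a space of dimension 2.
Since 2 < 4, the vectors are linearly dependent.

no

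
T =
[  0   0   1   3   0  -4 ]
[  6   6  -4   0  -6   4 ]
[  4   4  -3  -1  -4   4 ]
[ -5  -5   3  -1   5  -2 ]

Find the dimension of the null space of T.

Row reduce to echelon form.
Swap R1 ↔ R2
R3 ← R3 − (2/3)·R1: [0, 0, -1/3, -1, 0, 4/3]
R4 ← R4 + (5/6)·R1: [0, 0, -1/3, -1, 0, 4/3]
R3 ← R3 + (1/3)·R2: [0, 0, 0, 0, 0, 0]
R4 ← R4 + (1/3)·R2: [0, 0, 0, 0, 0, 0]
2 nonzero rows, so rank(T) = 2.
T has 6 columns; by rank–nullity, nullity = 6 − 2 = 4.

4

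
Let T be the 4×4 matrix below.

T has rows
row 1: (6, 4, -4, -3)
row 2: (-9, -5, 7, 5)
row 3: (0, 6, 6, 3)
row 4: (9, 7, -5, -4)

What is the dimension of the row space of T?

Row reduce to echelon form.
R2 ← R2 + (3/2)·R1: [0, 1, 1, 1/2]
R4 ← R4 − (3/2)·R1: [0, 1, 1, 1/2]
R3 ← R3 − (6)·R2: [0, 0, 0, 0]
R4 ← R4 − R2: [0, 0, 0, 0]
Echelon form has 2 nonzero rows, so rank(T) = 2.
The row space has dimension equal to the rank: 2.

2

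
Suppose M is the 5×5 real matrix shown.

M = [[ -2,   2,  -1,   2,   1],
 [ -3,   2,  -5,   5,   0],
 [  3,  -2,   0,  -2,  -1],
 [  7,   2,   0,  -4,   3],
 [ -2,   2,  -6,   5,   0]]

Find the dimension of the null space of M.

Row reduce to echelon form.
R2 ← R2 − (3/2)·R1: [0, -1, -7/2, 2, -3/2]
R3 ← R3 + (3/2)·R1: [0, 1, -3/2, 1, 1/2]
R4 ← R4 + (7/2)·R1: [0, 9, -7/2, 3, 13/2]
R5 ← R5 − R1: [0, 0, -5, 3, -1]
R3 ← R3 + R2: [0, 0, -5, 3, -1]
R4 ← R4 + (9)·R2: [0, 0, -35, 21, -7]
R4 ← R4 − (7)·R3: [0, 0, 0, 0, 0]
R5 ← R5 − R3: [0, 0, 0, 0, 0]
3 nonzero rows, so rank(M) = 3.
M has 5 columns; by rank–nullity, nullity = 5 − 3 = 2.

2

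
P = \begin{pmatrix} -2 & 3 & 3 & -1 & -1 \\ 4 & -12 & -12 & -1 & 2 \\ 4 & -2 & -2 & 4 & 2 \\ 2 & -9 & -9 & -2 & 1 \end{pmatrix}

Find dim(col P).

2

Row reduce to echelon form.
R2 ← R2 + (2)·R1: [0, -6, -6, -3, 0]
R3 ← R3 + (2)·R1: [0, 4, 4, 2, 0]
R4 ← R4 + R1: [0, -6, -6, -3, 0]
R3 ← R3 + (2/3)·R2: [0, 0, 0, 0, 0]
R4 ← R4 − R2: [0, 0, 0, 0, 0]
Echelon form has 2 nonzero rows, so rank(P) = 2.
The column space has dimension equal to the rank: 2.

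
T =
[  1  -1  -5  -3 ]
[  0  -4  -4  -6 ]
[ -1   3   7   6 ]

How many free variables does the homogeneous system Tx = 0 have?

Row reduce to echelon form.
R3 ← R3 + R1: [0, 2, 2, 3]
R3 ← R3 + (1/2)·R2: [0, 0, 0, 0]
2 nonzero rows, so rank(T) = 2.
T has 4 columns; by rank–nullity, nullity = 4 − 2 = 2.

2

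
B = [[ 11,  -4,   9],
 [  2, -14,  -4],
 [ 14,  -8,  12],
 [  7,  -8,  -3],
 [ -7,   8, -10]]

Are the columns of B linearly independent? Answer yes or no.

Row reduce B to echelon form.
R2 ← R2 − (2/11)·R1: [0, -146/11, -62/11]
R3 ← R3 − (14/11)·R1: [0, -32/11, 6/11]
R4 ← R4 − (7/11)·R1: [0, -60/11, -96/11]
R5 ← R5 + (7/11)·R1: [0, 60/11, -47/11]
R3 ← R3 − (16/73)·R2: [0, 0, 130/73]
R4 ← R4 − (30/73)·R2: [0, 0, -468/73]
R5 ← R5 + (30/73)·R2: [0, 0, -481/73]
R4 ← R4 + (18/5)·R3: [0, 0, 0]
R5 ← R5 + (37/10)·R3: [0, 0, 0]
3 pivots among 3 columns.
Every column is a pivot column, so the columns are linearly independent.

yes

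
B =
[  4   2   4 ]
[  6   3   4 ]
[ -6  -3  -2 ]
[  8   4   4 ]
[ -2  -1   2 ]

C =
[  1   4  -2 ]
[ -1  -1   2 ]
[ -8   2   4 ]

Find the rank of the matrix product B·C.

2

First compute BC:
[[-30,  22,  12],
 [-29,  29,  10],
 [ 13, -25,  -2],
 [-28,  36,   8],
 [-17,  -3,  10]]
Now row reduce the product.
R2 ← R2 − (29/30)·R1: [0, 116/15, -8/5]
R3 ← R3 + (13/30)·R1: [0, -232/15, 16/5]
R4 ← R4 − (14/15)·R1: [0, 232/15, -16/5]
R5 ← R5 − (17/30)·R1: [0, -232/15, 16/5]
R3 ← R3 + (2)·R2: [0, 0, 0]
R4 ← R4 − (2)·R2: [0, 0, 0]
R5 ← R5 + (2)·R2: [0, 0, 0]
2 nonzero rows, so rank(BC) = 2.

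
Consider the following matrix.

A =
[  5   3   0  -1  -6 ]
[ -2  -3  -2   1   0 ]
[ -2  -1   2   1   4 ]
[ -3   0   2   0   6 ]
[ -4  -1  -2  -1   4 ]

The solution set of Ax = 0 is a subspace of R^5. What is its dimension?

Row reduce to echelon form.
R2 ← R2 + (2/5)·R1: [0, -9/5, -2, 3/5, -12/5]
R3 ← R3 + (2/5)·R1: [0, 1/5, 2, 3/5, 8/5]
R4 ← R4 + (3/5)·R1: [0, 9/5, 2, -3/5, 12/5]
R5 ← R5 + (4/5)·R1: [0, 7/5, -2, -9/5, -4/5]
R3 ← R3 + (1/9)·R2: [0, 0, 16/9, 2/3, 4/3]
R4 ← R4 + R2: [0, 0, 0, 0, 0]
R5 ← R5 + (7/9)·R2: [0, 0, -32/9, -4/3, -8/3]
R5 ← R5 + (2)·R3: [0, 0, 0, 0, 0]
3 nonzero rows, so rank(A) = 3.
A has 5 columns; by rank–nullity, nullity = 5 − 3 = 2.

2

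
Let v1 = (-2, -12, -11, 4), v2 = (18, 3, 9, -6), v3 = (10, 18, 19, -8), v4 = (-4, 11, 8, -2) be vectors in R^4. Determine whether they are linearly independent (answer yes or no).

no

Form the matrix with these vectors as rows and row reduce.
R2 ← R2 + (9)·R1: [0, -105, -90, 30]
R3 ← R3 + (5)·R1: [0, -42, -36, 12]
R4 ← R4 − (2)·R1: [0, 35, 30, -10]
R3 ← R3 − (2/5)·R2: [0, 0, 0, 0]
R4 ← R4 + (1/3)·R2: [0, 0, 0, 0]
2 nonzero rows, so the 4 vectors span a space of dimension 2.
Since 2 < 4, the vectors are linearly dependent.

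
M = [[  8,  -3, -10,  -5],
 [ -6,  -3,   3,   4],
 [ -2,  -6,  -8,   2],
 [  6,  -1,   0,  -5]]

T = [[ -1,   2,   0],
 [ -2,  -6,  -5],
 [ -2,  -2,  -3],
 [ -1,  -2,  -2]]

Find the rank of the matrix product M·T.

First compute MT:
[[ 23,  64,  55],
 [  2,  -8,  -2],
 [ 28,  44,  50],
 [  1,  28,  15]]
Now row reduce the product.
R2 ← R2 − (2/23)·R1: [0, -312/23, -156/23]
R3 ← R3 − (28/23)·R1: [0, -780/23, -390/23]
R4 ← R4 − (1/23)·R1: [0, 580/23, 290/23]
R3 ← R3 − (5/2)·R2: [0, 0, 0]
R4 ← R4 + (145/78)·R2: [0, 0, 0]
2 nonzero rows, so rank(MT) = 2.

2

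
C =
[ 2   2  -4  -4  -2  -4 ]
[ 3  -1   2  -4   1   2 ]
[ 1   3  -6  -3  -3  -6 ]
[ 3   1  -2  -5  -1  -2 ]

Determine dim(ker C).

Row reduce to echelon form.
R2 ← R2 − (3/2)·R1: [0, -4, 8, 2, 4, 8]
R3 ← R3 − (1/2)·R1: [0, 2, -4, -1, -2, -4]
R4 ← R4 − (3/2)·R1: [0, -2, 4, 1, 2, 4]
R3 ← R3 + (1/2)·R2: [0, 0, 0, 0, 0, 0]
R4 ← R4 − (1/2)·R2: [0, 0, 0, 0, 0, 0]
2 nonzero rows, so rank(C) = 2.
C has 6 columns; by rank–nullity, nullity = 6 − 2 = 4.

4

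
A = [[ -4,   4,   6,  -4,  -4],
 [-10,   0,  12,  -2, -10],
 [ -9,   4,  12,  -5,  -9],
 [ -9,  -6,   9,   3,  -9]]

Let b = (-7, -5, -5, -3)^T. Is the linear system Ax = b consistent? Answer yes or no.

no

Row reduce the augmented matrix [A | b].
R2 ← R2 − (5/2)·R1: [0, -10, -3, 8, 0, 25/2]
R3 ← R3 − (9/4)·R1: [0, -5, -3/2, 4, 0, 43/4]
R4 ← R4 − (9/4)·R1: [0, -15, -9/2, 12, 0, 51/4]
R3 ← R3 − (1/2)·R2: [0, 0, 0, 0, 0, 9/2]
R4 ← R4 − (3/2)·R2: [0, 0, 0, 0, 0, -6]
R4 ← R4 + (4/3)·R3: [0, 0, 0, 0, 0, 0]
The echelon form has 3 nonzero rows; the last pivot sits in the augmented column, so rank(A) = 2 but rank([A|b]) = 3.
Since the ranks differ, the system is inconsistent.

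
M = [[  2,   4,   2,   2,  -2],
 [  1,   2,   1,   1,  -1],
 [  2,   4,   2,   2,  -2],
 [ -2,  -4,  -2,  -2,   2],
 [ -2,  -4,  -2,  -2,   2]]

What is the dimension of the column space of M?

Row reduce to echelon form.
R2 ← R2 − (1/2)·R1: [0, 0, 0, 0, 0]
R3 ← R3 − R1: [0, 0, 0, 0, 0]
R4 ← R4 + R1: [0, 0, 0, 0, 0]
R5 ← R5 + R1: [0, 0, 0, 0, 0]
Echelon form has 1 nonzero row, so rank(M) = 1.
The column space has dimension equal to the rank: 1.

1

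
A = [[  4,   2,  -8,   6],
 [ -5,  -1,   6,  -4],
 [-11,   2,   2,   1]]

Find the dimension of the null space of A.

Row reduce to echelon form.
R2 ← R2 + (5/4)·R1: [0, 3/2, -4, 7/2]
R3 ← R3 + (11/4)·R1: [0, 15/2, -20, 35/2]
R3 ← R3 − (5)·R2: [0, 0, 0, 0]
2 nonzero rows, so rank(A) = 2.
A has 4 columns; by rank–nullity, nullity = 4 − 2 = 2.

2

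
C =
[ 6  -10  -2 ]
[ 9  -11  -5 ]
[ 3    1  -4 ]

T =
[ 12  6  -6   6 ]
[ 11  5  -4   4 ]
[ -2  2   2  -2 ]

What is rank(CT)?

2

First compute CT:
[[-34, -18,   0,   0],
 [ -3, -11, -20,  20],
 [ 55,  15, -30,  30]]
Now row reduce the product.
R2 ← R2 − (3/34)·R1: [0, -160/17, -20, 20]
R3 ← R3 + (55/34)·R1: [0, -240/17, -30, 30]
R3 ← R3 − (3/2)·R2: [0, 0, 0, 0]
2 nonzero rows, so rank(CT) = 2.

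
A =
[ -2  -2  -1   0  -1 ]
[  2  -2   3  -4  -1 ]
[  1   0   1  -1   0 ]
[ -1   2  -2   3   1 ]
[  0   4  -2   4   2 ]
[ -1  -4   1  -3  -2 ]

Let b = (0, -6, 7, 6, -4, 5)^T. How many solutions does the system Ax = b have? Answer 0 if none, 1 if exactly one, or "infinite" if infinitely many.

Row reduce the augmented matrix [A | b].
R2 ← R2 + R1: [0, -4, 2, -4, -2, -6]
R3 ← R3 + (1/2)·R1: [0, -1, 1/2, -1, -1/2, 7]
R4 ← R4 − (1/2)·R1: [0, 3, -3/2, 3, 3/2, 6]
R6 ← R6 − (1/2)·R1: [0, -3, 3/2, -3, -3/2, 5]
R3 ← R3 − (1/4)·R2: [0, 0, 0, 0, 0, 17/2]
R4 ← R4 + (3/4)·R2: [0, 0, 0, 0, 0, 3/2]
R5 ← R5 + R2: [0, 0, 0, 0, 0, -10]
R6 ← R6 − (3/4)·R2: [0, 0, 0, 0, 0, 19/2]
R4 ← R4 − (3/17)·R3: [0, 0, 0, 0, 0, 0]
R5 ← R5 + (20/17)·R3: [0, 0, 0, 0, 0, 0]
R6 ← R6 − (19/17)·R3: [0, 0, 0, 0, 0, 0]
The echelon form has 3 nonzero rows; the last pivot sits in the augmented column, so rank(A) = 2 but rank([A|b]) = 3.
Since the ranks differ, the system is inconsistent.
It has no solutions.

0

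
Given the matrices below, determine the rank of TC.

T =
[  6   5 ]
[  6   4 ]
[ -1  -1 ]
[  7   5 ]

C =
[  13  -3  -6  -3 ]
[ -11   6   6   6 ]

2

First compute TC:
[[ 23,  12,  -6,  12],
 [ 34,   6, -12,   6],
 [ -2,  -3,   0,  -3],
 [ 36,   9, -12,   9]]
Now row reduce the product.
R2 ← R2 − (34/23)·R1: [0, -270/23, -72/23, -270/23]
R3 ← R3 + (2/23)·R1: [0, -45/23, -12/23, -45/23]
R4 ← R4 − (36/23)·R1: [0, -225/23, -60/23, -225/23]
R3 ← R3 − (1/6)·R2: [0, 0, 0, 0]
R4 ← R4 − (5/6)·R2: [0, 0, 0, 0]
2 nonzero rows, so rank(TC) = 2.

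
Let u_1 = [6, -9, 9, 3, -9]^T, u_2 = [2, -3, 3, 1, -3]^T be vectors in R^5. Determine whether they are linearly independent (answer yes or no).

no

Form the matrix with these vectors as rows and row reduce.
R2 ← R2 − (1/3)·R1: [0, 0, 0, 0, 0]
1 nonzero row, so the 2 vectors span a space of dimension 1.
Since 1 < 2, the vectors are linearly dependent.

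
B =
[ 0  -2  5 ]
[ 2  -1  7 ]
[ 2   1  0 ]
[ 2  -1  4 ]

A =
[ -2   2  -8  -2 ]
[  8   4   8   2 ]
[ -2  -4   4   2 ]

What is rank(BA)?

3

First compute BA:
[[-26, -28,   4,   6],
 [-26, -28,   4,   8],
 [  4,   8,  -8,  -2],
 [-20, -16,  -8,   2]]
Now row reduce the product.
R2 ← R2 − R1: [0, 0, 0, 2]
R3 ← R3 + (2/13)·R1: [0, 48/13, -96/13, -14/13]
R4 ← R4 − (10/13)·R1: [0, 72/13, -144/13, -34/13]
Swap R2 ↔ R3
R4 ← R4 − (3/2)·R2: [0, 0, 0, -1]
R4 ← R4 + (1/2)·R3: [0, 0, 0, 0]
3 nonzero rows, so rank(BA) = 3.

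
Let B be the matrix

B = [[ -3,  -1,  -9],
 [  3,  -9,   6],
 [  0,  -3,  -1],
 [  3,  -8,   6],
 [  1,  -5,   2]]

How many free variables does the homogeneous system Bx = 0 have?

0

Row reduce to echelon form.
R2 ← R2 + R1: [0, -10, -3]
R4 ← R4 + R1: [0, -9, -3]
R5 ← R5 + (1/3)·R1: [0, -16/3, -1]
R3 ← R3 − (3/10)·R2: [0, 0, -1/10]
R4 ← R4 − (9/10)·R2: [0, 0, -3/10]
R5 ← R5 − (8/15)·R2: [0, 0, 3/5]
R4 ← R4 − (3)·R3: [0, 0, 0]
R5 ← R5 + (6)·R3: [0, 0, 0]
3 nonzero rows, so rank(B) = 3.
B has 3 columns; by rank–nullity, nullity = 3 − 3 = 0.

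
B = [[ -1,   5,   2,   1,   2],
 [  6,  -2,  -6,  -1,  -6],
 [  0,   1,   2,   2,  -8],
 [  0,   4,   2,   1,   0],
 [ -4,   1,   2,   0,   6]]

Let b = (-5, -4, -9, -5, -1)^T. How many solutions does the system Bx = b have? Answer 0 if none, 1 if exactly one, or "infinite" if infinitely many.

Row reduce the augmented matrix [B | b].
R2 ← R2 + (6)·R1: [0, 28, 6, 5, 6, -34]
R5 ← R5 − (4)·R1: [0, -19, -6, -4, -2, 19]
R3 ← R3 − (1/28)·R2: [0, 0, 25/14, 51/28, -115/14, -109/14]
R4 ← R4 − (1/7)·R2: [0, 0, 8/7, 2/7, -6/7, -1/7]
R5 ← R5 + (19/28)·R2: [0, 0, -27/14, -17/28, 29/14, -57/14]
R4 ← R4 − (16/25)·R3: [0, 0, 0, -22/25, 22/5, 121/25]
R5 ← R5 + (27/25)·R3: [0, 0, 0, 34/25, -34/5, -312/25]
R5 ← R5 + (17/11)·R4: [0, 0, 0, 0, 0, -5]
The echelon form has 5 nonzero rows; the last pivot sits in the augmented column, so rank(B) = 4 but rank([B|b]) = 5.
Since the ranks differ, the system is inconsistent.
It has no solutions.

0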